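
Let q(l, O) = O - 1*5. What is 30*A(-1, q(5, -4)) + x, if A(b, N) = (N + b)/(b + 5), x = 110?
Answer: 35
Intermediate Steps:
q(l, O) = -5 + O (q(l, O) = O - 5 = -5 + O)
A(b, N) = (N + b)/(5 + b)
30*A(-1, q(5, -4)) + x = 30*(((-5 - 4) - 1)/(5 - 1)) + 110 = 30*((-9 - 1)/4) + 110 = 30*((1/4)*(-10)) + 110 = 30*(-5/2) + 110 = -75 + 110 = 35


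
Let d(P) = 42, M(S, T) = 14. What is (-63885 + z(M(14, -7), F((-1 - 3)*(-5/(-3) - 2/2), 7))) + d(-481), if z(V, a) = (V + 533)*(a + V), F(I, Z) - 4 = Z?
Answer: -50168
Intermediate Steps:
F(I, Z) = 4 + Z
z(V, a) = (533 + V)*(V + a)
(-63885 + z(M(14, -7), F((-1 - 3)*(-5/(-3) - 2/2), 7))) + d(-481) = (-63885 + (14² + 533*14 + 533*(4 + 7) + 14*(4 + 7))) + 42 = (-63885 + (196 + 7462 + 533*11 + 14*11)) + 42 = (-63885 + (196 + 7462 + 5863 + 154)) + 42 = (-63885 + 13675) + 42 = -50210 + 42 = -50168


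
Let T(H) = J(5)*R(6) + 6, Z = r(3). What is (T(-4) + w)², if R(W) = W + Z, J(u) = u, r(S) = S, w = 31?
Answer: 6724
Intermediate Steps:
Z = 3
R(W) = 3 + W (R(W) = W + 3 = 3 + W)
T(H) = 51 (T(H) = 5*(3 + 6) + 6 = 5*9 + 6 = 45 + 6 = 51)
(T(-4) + w)² = (51 + 31)² = 82² = 6724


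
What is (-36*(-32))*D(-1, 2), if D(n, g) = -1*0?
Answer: 0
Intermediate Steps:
D(n, g) = 0
(-36*(-32))*D(-1, 2) = -36*(-32)*0 = 1152*0 = 0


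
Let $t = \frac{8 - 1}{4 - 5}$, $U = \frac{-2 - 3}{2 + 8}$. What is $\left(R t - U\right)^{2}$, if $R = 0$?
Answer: $\frac{1}{4} \approx 0.25$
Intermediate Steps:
$U = - \frac{1}{2}$ ($U = - \frac{5}{10} = \left(-5\right) \frac{1}{10} = - \frac{1}{2} \approx -0.5$)
$t = -7$ ($t = \frac{7}{-1} = 7 \left(-1\right) = -7$)
$\left(R t - U\right)^{2} = \left(0 \left(-7\right) - - \frac{1}{2}\right)^{2} = \left(0 + \frac{1}{2}\right)^{2} = \left(\frac{1}{2}\right)^{2} = \frac{1}{4}$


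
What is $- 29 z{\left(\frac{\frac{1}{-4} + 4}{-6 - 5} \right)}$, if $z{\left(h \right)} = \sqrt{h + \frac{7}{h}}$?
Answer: $- \frac{29 i \sqrt{2273205}}{330} \approx - 132.5 i$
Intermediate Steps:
$- 29 z{\left(\frac{\frac{1}{-4} + 4}{-6 - 5} \right)} = - 29 \sqrt{\frac{\frac{1}{-4} + 4}{-6 - 5} + \frac{7}{\left(\frac{1}{-4} + 4\right) \frac{1}{-6 - 5}}} = - 29 \sqrt{\frac{- \frac{1}{4} + 4}{-11} + \frac{7}{\left(- \frac{1}{4} + 4\right) \frac{1}{-11}}} = - 29 \sqrt{\frac{15}{4} \left(- \frac{1}{11}\right) + \frac{7}{\frac{15}{4} \left(- \frac{1}{11}\right)}} = - 29 \sqrt{- \frac{15}{44} + \frac{7}{- \frac{15}{44}}} = - 29 \sqrt{- \frac{15}{44} + 7 \left(- \frac{44}{15}\right)} = - 29 \sqrt{- \frac{15}{44} - \frac{308}{15}} = - 29 \sqrt{- \frac{13777}{660}} = - 29 \frac{i \sqrt{2273205}}{330} = - \frac{29 i \sqrt{2273205}}{330}$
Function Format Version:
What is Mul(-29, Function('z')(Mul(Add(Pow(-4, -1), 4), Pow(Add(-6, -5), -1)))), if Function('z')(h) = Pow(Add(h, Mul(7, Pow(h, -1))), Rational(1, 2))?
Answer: Mul(Rational(-29, 330), I, Pow(2273205, Rational(1, 2))) ≈ Mul(-132.50, I)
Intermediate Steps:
Mul(-29, Function('z')(Mul(Add(Pow(-4, -1), 4), Pow(Add(-6, -5), -1)))) = Mul(-29, Pow(Add(Mul(Add(Pow(-4, -1), 4), Pow(Add(-6, -5), -1)), Mul(7, Pow(Mul(Add(Pow(-4, -1), 4), Pow(Add(-6, -5), -1)), -1))), Rational(1, 2))) = Mul(-29, Pow(Add(Mul(Add(Rational(-1, 4), 4), Pow(-11, -1)), Mul(7, Pow(Mul(Add(Rational(-1, 4), 4), Pow(-11, -1)), -1))), Rational(1, 2))) = Mul(-29, Pow(Add(Mul(Rational(15, 4), Rational(-1, 11)), Mul(7, Pow(Mul(Rational(15, 4), Rational(-1, 11)), -1))), Rational(1, 2))) = Mul(-29, Pow(Add(Rational(-15, 44), Mul(7, Pow(Rational(-15, 44), -1))), Rational(1, 2))) = Mul(-29, Pow(Add(Rational(-15, 44), Mul(7, Rational(-44, 15))), Rational(1, 2))) = Mul(-29, Pow(Add(Rational(-15, 44), Rational(-308, 15)), Rational(1, 2))) = Mul(-29, Pow(Rational(-13777, 660), Rational(1, 2))) = Mul(-29, Mul(Rational(1, 330), I, Pow(2273205, Rational(1, 2)))) = Mul(Rational(-29, 330), I, Pow(2273205, Rational(1, 2)))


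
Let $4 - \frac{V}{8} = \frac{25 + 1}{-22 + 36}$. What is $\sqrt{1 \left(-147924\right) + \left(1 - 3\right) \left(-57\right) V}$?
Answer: $\frac{6 i \sqrt{198681}}{7} \approx 382.06 i$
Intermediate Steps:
$V = \frac{120}{7}$ ($V = 32 - 8 \frac{25 + 1}{-22 + 36} = 32 - 8 \cdot \frac{26}{14} = 32 - 8 \cdot 26 \cdot \frac{1}{14} = 32 - \frac{104}{7} = \frac{120}{7} \approx 17.143$)
$\sqrt{1 \left(-147924\right) + \left(1 - 3\right) \left(-57\right) V} = \sqrt{1 \left(-147924\right) + \left(1 - 3\right) \left(-57\right) \frac{120}{7}} = \sqrt{-147924 + \left(-2\right) \left(-57\right) \frac{120}{7}} = \sqrt{-147924 + 114 \cdot \frac{120}{7}} = \sqrt{-147924 + \frac{13680}{7}} = \sqrt{- \frac{1021788}{7}} = \frac{6 i \sqrt{198681}}{7}$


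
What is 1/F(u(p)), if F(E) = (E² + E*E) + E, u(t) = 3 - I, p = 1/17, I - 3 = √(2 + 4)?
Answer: 2/23 + √6/138 ≈ 0.10471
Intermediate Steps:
I = 3 + √6 (I = 3 + √(2 + 4) = 3 + √6 ≈ 5.4495)
p = 1/17 ≈ 0.058824
u(t) = -√6 (u(t) = 3 - (3 + √6) = 3 + (-3 - √6) = -√6)
F(E) = E + 2*E² (F(E) = (E² + E²) + E = 2*E² + E = E + 2*E²)
1/F(u(p)) = 1/((-√6)*(1 + 2*(-√6))) = 1/((-√6)*(1 - 2*√6)) = 1/(-√6*(1 - 2*√6)) = -√6/(6*(1 - 2*√6))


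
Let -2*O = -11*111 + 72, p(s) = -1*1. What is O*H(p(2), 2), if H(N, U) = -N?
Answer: 1149/2 ≈ 574.50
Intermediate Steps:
p(s) = -1
O = 1149/2 (O = -(-11*111 + 72)/2 = -(-1221 + 72)/2 = -½*(-1149) = 1149/2 ≈ 574.50)
O*H(p(2), 2) = 1149*(-1*(-1))/2 = (1149/2)*1 = 1149/2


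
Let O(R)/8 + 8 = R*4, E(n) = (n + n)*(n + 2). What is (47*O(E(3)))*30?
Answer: 1263360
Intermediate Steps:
E(n) = 2*n*(2 + n) (E(n) = (2*n)*(2 + n) = 2*n*(2 + n))
O(R) = -64 + 32*R (O(R) = -64 + 8*(R*4) = -64 + 8*(4*R) = -64 + 32*R)
(47*O(E(3)))*30 = (47*(-64 + 32*(2*3*(2 + 3))))*30 = (47*(-64 + 32*(2*3*5)))*30 = (47*(-64 + 32*30))*30 = (47*(-64 + 960))*30 = (47*896)*30 = 42112*30 = 1263360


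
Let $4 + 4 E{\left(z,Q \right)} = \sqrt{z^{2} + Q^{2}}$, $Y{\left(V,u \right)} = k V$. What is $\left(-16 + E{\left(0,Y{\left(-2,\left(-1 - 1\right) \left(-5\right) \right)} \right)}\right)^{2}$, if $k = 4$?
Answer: $225$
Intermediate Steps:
$Y{\left(V,u \right)} = 4 V$
$E{\left(z,Q \right)} = -1 + \frac{\sqrt{Q^{2} + z^{2}}}{4}$ ($E{\left(z,Q \right)} = -1 + \frac{\sqrt{z^{2} + Q^{2}}}{4} = -1 + \frac{\sqrt{Q^{2} + z^{2}}}{4}$)
$\left(-16 + E{\left(0,Y{\left(-2,\left(-1 - 1\right) \left(-5\right) \right)} \right)}\right)^{2} = \left(-16 - \left(1 - \frac{\sqrt{\left(4 \left(-2\right)\right)^{2} + 0^{2}}}{4}\right)\right)^{2} = \left(-16 - \left(1 - \frac{\sqrt{\left(-8\right)^{2} + 0}}{4}\right)\right)^{2} = \left(-16 - \left(1 - \frac{\sqrt{64 + 0}}{4}\right)\right)^{2} = \left(-16 - \left(1 - \frac{\sqrt{64}}{4}\right)\right)^{2} = \left(-16 + \left(-1 + \frac{1}{4} \cdot 8\right)\right)^{2} = \left(-16 + \left(-1 + 2\right)\right)^{2} = \left(-16 + 1\right)^{2} = \left(-15\right)^{2} = 225$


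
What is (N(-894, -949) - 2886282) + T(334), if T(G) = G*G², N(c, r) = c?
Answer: 34372528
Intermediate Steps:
T(G) = G³
(N(-894, -949) - 2886282) + T(334) = (-894 - 2886282) + 334³ = -2887176 + 37259704 = 34372528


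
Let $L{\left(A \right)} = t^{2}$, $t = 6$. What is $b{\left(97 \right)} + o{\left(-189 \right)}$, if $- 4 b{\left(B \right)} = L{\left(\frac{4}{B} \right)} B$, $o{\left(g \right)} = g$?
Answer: $-1062$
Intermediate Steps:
$L{\left(A \right)} = 36$ ($L{\left(A \right)} = 6^{2} = 36$)
$b{\left(B \right)} = - 9 B$ ($b{\left(B \right)} = - \frac{36 B}{4} = - 9 B$)
$b{\left(97 \right)} + o{\left(-189 \right)} = \left(-9\right) 97 - 189 = -873 - 189 = -1062$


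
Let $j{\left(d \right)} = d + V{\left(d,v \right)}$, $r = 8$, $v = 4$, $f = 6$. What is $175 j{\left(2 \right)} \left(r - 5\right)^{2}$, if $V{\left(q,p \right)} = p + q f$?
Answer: $28350$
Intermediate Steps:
$V{\left(q,p \right)} = p + 6 q$ ($V{\left(q,p \right)} = p + q 6 = p + 6 q$)
$j{\left(d \right)} = 4 + 7 d$ ($j{\left(d \right)} = d + \left(4 + 6 d\right) = 4 + 7 d$)
$175 j{\left(2 \right)} \left(r - 5\right)^{2} = 175 \left(4 + 7 \cdot 2\right) \left(8 - 5\right)^{2} = 175 \left(4 + 14\right) 3^{2} = 175 \cdot 18 \cdot 9 = 3150 \cdot 9 = 28350$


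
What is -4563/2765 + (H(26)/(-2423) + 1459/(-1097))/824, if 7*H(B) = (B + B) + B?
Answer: -10003771160947/6055951509160 ≈ -1.6519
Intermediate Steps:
H(B) = 3*B/7 (H(B) = ((B + B) + B)/7 = (2*B + B)/7 = (3*B)/7 = 3*B/7)
-4563/2765 + (H(26)/(-2423) + 1459/(-1097))/824 = -4563/2765 + (((3/7)*26)/(-2423) + 1459/(-1097))/824 = -4563*1/2765 + ((78/7)*(-1/2423) + 1459*(-1/1097))*(1/824) = -4563/2765 + (-78/16961 - 1459/1097)*(1/824) = -4563/2765 - 24831665/18606217*1/824 = -4563/2765 - 24831665/15331522808 = -10003771160947/6055951509160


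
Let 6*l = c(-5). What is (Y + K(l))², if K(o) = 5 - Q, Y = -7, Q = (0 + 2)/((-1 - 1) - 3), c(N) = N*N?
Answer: 64/25 ≈ 2.5600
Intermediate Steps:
c(N) = N²
l = 25/6 (l = (⅙)*(-5)² = (⅙)*25 = 25/6 ≈ 4.1667)
Q = -⅖ (Q = 2/(-2 - 3) = 2/(-5) = 2*(-⅕) = -⅖ ≈ -0.40000)
K(o) = 27/5 (K(o) = 5 - 1*(-⅖) = 5 + ⅖ = 27/5)
(Y + K(l))² = (-7 + 27/5)² = (-8/5)² = 64/25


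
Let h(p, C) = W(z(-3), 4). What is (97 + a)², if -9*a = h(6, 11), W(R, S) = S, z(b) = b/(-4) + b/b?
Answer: 755161/81 ≈ 9323.0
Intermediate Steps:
z(b) = 1 - b/4 (z(b) = b*(-¼) + 1 = -b/4 + 1 = 1 - b/4)
h(p, C) = 4
a = -4/9 (a = -⅑*4 = -4/9 ≈ -0.44444)
(97 + a)² = (97 - 4/9)² = (869/9)² = 755161/81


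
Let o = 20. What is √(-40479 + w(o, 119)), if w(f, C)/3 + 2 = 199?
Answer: 12*I*√277 ≈ 199.72*I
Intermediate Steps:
w(f, C) = 591 (w(f, C) = -6 + 3*199 = -6 + 597 = 591)
√(-40479 + w(o, 119)) = √(-40479 + 591) = √(-39888) = 12*I*√277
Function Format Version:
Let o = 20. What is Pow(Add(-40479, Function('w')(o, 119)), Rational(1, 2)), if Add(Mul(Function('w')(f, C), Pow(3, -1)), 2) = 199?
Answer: Mul(12, I, Pow(277, Rational(1, 2))) ≈ Mul(199.72, I)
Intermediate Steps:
Function('w')(f, C) = 591 (Function('w')(f, C) = Add(-6, Mul(3, 199)) = Add(-6, 597) = 591)
Pow(Add(-40479, Function('w')(o, 119)), Rational(1, 2)) = Pow(Add(-40479, 591), Rational(1, 2)) = Pow(-39888, Rational(1, 2)) = Mul(12, I, Pow(277, Rational(1, 2)))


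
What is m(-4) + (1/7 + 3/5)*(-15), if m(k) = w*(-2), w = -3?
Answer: -36/7 ≈ -5.1429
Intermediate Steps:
m(k) = 6 (m(k) = -3*(-2) = 6)
m(-4) + (1/7 + 3/5)*(-15) = 6 + (1/7 + 3/5)*(-15) = 6 + (1*(⅐) + 3*(⅕))*(-15) = 6 + (⅐ + ⅗)*(-15) = 6 + (26/35)*(-15) = 6 - 78/7 = -36/7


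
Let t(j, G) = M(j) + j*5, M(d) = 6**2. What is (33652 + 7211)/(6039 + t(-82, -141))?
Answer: 40863/5665 ≈ 7.2132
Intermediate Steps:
M(d) = 36
t(j, G) = 36 + 5*j (t(j, G) = 36 + j*5 = 36 + 5*j)
(33652 + 7211)/(6039 + t(-82, -141)) = (33652 + 7211)/(6039 + (36 + 5*(-82))) = 40863/(6039 + (36 - 410)) = 40863/(6039 - 374) = 40863/5665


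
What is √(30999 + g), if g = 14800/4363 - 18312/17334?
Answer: √547272223983941691/4201569 ≈ 176.07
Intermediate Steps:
g = 29441324/12604707 (g = 14800*(1/4363) - 18312*1/17334 = 14800/4363 - 3052/2889 = 29441324/12604707 ≈ 2.3357)
√(30999 + g) = √(30999 + 29441324/12604707) = √(390762753617/12604707) = √547272223983941691/4201569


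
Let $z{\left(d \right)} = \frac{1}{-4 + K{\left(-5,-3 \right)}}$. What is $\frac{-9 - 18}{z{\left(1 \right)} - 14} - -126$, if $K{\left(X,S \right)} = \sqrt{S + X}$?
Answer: $\frac{616122}{4817} - \frac{54 i \sqrt{2}}{4817} \approx 127.91 - 0.015854 i$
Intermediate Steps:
$z{\left(d \right)} = \frac{1}{-4 + 2 i \sqrt{2}}$ ($z{\left(d \right)} = \frac{1}{-4 + \sqrt{-3 - 5}} = \frac{1}{-4 + \sqrt{-8}} = \frac{1}{-4 + 2 i \sqrt{2}}$)
$\frac{-9 - 18}{z{\left(1 \right)} - 14} - -126 = \frac{-9 - 18}{\left(- \frac{1}{6} - \frac{i \sqrt{2}}{12}\right) - 14} - -126 = - \frac{27}{- \frac{85}{6} - \frac{i \sqrt{2}}{12}} + 126 = 126 - \frac{27}{- \frac{85}{6} - \frac{i \sqrt{2}}{12}}$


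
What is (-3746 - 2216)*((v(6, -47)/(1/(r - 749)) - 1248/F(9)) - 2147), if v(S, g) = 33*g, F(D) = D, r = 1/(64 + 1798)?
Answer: -19306381594687/2793 ≈ -6.9124e+9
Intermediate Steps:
r = 1/1862 ≈ 0.00053706
(-3746 - 2216)*((v(6, -47)/(1/(r - 749)) - 1248/F(9)) - 2147) = (-3746 - 2216)*(((33*(-47))/(1/(1/1862 - 749)) - 1248/9) - 2147) = -5962*((-1551/(1/(-1394637/1862)) - 1248*1/9) - 2147) = -5962*((-1551/(-1862/1394637) - 416/3) - 2147) = -5962*((-1551*(-1394637/1862) - 416/3) - 2147) = -5962*((2163081987/1862 - 416/3) - 2147) = -5962*(6488471369/5586 - 2147) = -5962*6476478227/5586 = -19306381594687/2793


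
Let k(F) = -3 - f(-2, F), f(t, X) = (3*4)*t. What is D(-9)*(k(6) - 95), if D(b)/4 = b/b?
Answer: -296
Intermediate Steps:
f(t, X) = 12*t
D(b) = 4 (D(b) = 4*(b/b) = 4*1 = 4)
k(F) = 21 (k(F) = -3 - 12*(-2) = -3 - 1*(-24) = -3 + 24 = 21)
D(-9)*(k(6) - 95) = 4*(21 - 95) = 4*(-74) = -296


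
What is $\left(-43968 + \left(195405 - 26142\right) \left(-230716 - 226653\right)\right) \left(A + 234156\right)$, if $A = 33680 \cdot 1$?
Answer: $-20734709554365540$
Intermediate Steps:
$A = 33680$
$\left(-43968 + \left(195405 - 26142\right) \left(-230716 - 226653\right)\right) \left(A + 234156\right) = \left(-43968 + \left(195405 - 26142\right) \left(-230716 - 226653\right)\right) \left(33680 + 234156\right) = \left(-43968 + 169263 \left(-457369\right)\right) 267836 = \left(-43968 - 77415649047\right) 267836 = \left(-77415693015\right) 267836 = -20734709554365540$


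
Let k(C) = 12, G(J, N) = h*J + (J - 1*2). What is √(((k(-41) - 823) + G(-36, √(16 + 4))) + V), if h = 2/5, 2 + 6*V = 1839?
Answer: I*√501510/30 ≈ 23.606*I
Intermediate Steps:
V = 1837/6 (V = -⅓ + (⅙)*1839 = -⅓ + 613/2 = 1837/6 ≈ 306.17)
h = ⅖ (h = 2*(⅕) = ⅖ ≈ 0.40000)
G(J, N) = -2 + 7*J/5 (G(J, N) = 2*J/5 + (J - 1*2) = 2*J/5 + (J - 2) = 2*J/5 + (-2 + J) = -2 + 7*J/5)
√(((k(-41) - 823) + G(-36, √(16 + 4))) + V) = √(((12 - 823) + (-2 + (7/5)*(-36))) + 1837/6) = √((-811 + (-2 - 252/5)) + 1837/6) = √((-811 - 262/5) + 1837/6) = √(-4317/5 + 1837/6) = √(-16717/30) = I*√501510/30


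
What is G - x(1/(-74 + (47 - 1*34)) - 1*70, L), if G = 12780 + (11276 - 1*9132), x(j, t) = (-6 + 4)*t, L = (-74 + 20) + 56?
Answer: 14928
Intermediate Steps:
L = 2 (L = -54 + 56 = 2)
x(j, t) = -2*t
G = 14924 (G = 12780 + (11276 - 9132) = 12780 + 2144 = 14924)
G - x(1/(-74 + (47 - 1*34)) - 1*70, L) = 14924 - (-2)*2 = 14924 - 1*(-4) = 14924 + 4 = 14928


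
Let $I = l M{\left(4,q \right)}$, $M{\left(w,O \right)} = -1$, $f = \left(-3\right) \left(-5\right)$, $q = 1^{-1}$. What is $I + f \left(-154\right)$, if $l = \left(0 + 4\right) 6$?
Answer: $-2334$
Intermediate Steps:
$q = 1$
$l = 24$ ($l = 4 \cdot 6 = 24$)
$f = 15$
$I = -24$ ($I = 24 \left(-1\right) = -24$)
$I + f \left(-154\right) = -24 + 15 \left(-154\right) = -24 - 2310 = -2334$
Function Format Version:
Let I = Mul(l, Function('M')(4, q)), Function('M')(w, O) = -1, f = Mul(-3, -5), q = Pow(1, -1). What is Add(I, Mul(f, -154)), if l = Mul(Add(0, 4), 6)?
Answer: -2334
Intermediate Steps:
q = 1
l = 24 (l = Mul(4, 6) = 24)
f = 15
I = -24 (I = Mul(24, -1) = -24)
Add(I, Mul(f, -154)) = Add(-24, Mul(15, -154)) = Add(-24, -2310) = -2334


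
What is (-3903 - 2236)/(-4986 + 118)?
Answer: 6139/4868 ≈ 1.2611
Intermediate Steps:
(-3903 - 2236)/(-4986 + 118) = -6139/(-4868) = -6139*(-1/4868) = 6139/4868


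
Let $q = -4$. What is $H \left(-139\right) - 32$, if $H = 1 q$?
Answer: $524$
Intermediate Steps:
$H = -4$ ($H = 1 \left(-4\right) = -4$)
$H \left(-139\right) - 32 = \left(-4\right) \left(-139\right) - 32 = 556 - 32 = 524$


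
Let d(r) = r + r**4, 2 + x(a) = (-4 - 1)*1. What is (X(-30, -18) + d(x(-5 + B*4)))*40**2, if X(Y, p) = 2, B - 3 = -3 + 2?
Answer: 3833600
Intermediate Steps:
B = 2 (B = 3 + (-3 + 2) = 3 - 1 = 2)
x(a) = -7 (x(a) = -2 + (-4 - 1)*1 = -2 - 5*1 = -2 - 5 = -7)
(X(-30, -18) + d(x(-5 + B*4)))*40**2 = (2 + (-7 + (-7)**4))*40**2 = (2 + (-7 + 2401))*1600 = (2 + 2394)*1600 = 2396*1600 = 3833600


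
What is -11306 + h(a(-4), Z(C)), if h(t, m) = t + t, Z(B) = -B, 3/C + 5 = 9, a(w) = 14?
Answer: -11278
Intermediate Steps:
C = ¾ (C = 3/(-5 + 9) = 3/4 = 3*(¼) = ¾ ≈ 0.75000)
h(t, m) = 2*t
-11306 + h(a(-4), Z(C)) = -11306 + 2*14 = -11306 + 28 = -11278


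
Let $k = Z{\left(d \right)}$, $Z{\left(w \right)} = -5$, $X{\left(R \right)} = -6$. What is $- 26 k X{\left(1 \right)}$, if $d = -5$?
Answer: $-780$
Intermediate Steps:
$k = -5$
$- 26 k X{\left(1 \right)} = \left(-26\right) \left(-5\right) \left(-6\right) = 130 \left(-6\right) = -780$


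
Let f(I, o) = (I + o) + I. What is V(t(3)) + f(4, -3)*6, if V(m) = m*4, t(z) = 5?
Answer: 50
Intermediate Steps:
f(I, o) = o + 2*I
V(m) = 4*m
V(t(3)) + f(4, -3)*6 = 4*5 + (-3 + 2*4)*6 = 20 + (-3 + 8)*6 = 20 + 5*6 = 20 + 30 = 50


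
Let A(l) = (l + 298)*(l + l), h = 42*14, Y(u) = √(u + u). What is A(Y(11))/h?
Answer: 11/147 + 149*√22/147 ≈ 4.8291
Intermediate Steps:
Y(u) = √2*√u (Y(u) = √(2*u) = √2*√u)
h = 588
A(l) = 2*l*(298 + l) (A(l) = (298 + l)*(2*l) = 2*l*(298 + l))
A(Y(11))/h = (2*(√2*√11)*(298 + √2*√11))/588 = (2*√22*(298 + √22))*(1/588) = √22*(298 + √22)/294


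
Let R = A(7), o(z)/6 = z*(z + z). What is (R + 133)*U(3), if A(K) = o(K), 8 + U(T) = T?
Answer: -3605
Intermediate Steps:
o(z) = 12*z² (o(z) = 6*(z*(z + z)) = 6*(z*(2*z)) = 6*(2*z²) = 12*z²)
U(T) = -8 + T
A(K) = 12*K²
R = 588 (R = 12*7² = 12*49 = 588)
(R + 133)*U(3) = (588 + 133)*(-8 + 3) = 721*(-5) = -3605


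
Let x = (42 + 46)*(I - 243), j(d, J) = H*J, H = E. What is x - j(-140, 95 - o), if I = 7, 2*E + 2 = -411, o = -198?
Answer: 79473/2 ≈ 39737.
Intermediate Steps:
E = -413/2 (E = -1 + (½)*(-411) = -1 - 411/2 = -413/2 ≈ -206.50)
H = -413/2 ≈ -206.50
j(d, J) = -413*J/2
x = -20768 (x = (42 + 46)*(7 - 243) = 88*(-236) = -20768)
x - j(-140, 95 - o) = -20768 - (-413)*(95 - 1*(-198))/2 = -20768 - (-413)*(95 + 198)/2 = -20768 - (-413)*293/2 = -20768 - 1*(-121009/2) = -20768 + 121009/2 = 79473/2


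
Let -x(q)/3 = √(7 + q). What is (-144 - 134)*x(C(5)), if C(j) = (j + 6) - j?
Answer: 834*√13 ≈ 3007.0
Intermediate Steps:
C(j) = 6 (C(j) = (6 + j) - j = 6)
x(q) = -3*√(7 + q)
(-144 - 134)*x(C(5)) = (-144 - 134)*(-3*√(7 + 6)) = -(-834)*√13 = 834*√13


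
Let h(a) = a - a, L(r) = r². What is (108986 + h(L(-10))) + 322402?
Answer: 431388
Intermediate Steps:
h(a) = 0
(108986 + h(L(-10))) + 322402 = (108986 + 0) + 322402 = 108986 + 322402 = 431388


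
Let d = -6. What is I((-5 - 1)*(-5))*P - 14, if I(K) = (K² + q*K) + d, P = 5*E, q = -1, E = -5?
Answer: -21614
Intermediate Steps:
P = -25 (P = 5*(-5) = -25)
I(K) = -6 + K² - K (I(K) = (K² - K) - 6 = -6 + K² - K)
I((-5 - 1)*(-5))*P - 14 = (-6 + ((-5 - 1)*(-5))² - (-5 - 1)*(-5))*(-25) - 14 = (-6 + (-6*(-5))² - (-6)*(-5))*(-25) - 14 = (-6 + 30² - 1*30)*(-25) - 14 = (-6 + 900 - 30)*(-25) - 14 = 864*(-25) - 14 = -21600 - 14 = -21614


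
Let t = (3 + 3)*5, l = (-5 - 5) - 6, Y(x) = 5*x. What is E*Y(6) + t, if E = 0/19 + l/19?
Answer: 90/19 ≈ 4.7368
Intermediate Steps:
l = -16 (l = -10 - 6 = -16)
E = -16/19 (E = 0/19 - 16/19 = 0*(1/19) - 16*1/19 = 0 - 16/19 = -16/19 ≈ -0.84210)
t = 30 (t = 6*5 = 30)
E*Y(6) + t = -80*6/19 + 30 = -16/19*30 + 30 = -480/19 + 30 = 90/19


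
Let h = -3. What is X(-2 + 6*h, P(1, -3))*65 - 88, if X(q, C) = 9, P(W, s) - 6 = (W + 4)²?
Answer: 497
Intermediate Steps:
P(W, s) = 6 + (4 + W)² (P(W, s) = 6 + (W + 4)² = 6 + (4 + W)²)
X(-2 + 6*h, P(1, -3))*65 - 88 = 9*65 - 88 = 585 - 88 = 497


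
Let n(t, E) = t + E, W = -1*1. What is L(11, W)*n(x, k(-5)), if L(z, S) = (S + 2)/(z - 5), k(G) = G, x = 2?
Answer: -½ ≈ -0.50000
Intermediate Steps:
W = -1
L(z, S) = (2 + S)/(-5 + z)
n(t, E) = E + t
L(11, W)*n(x, k(-5)) = ((2 - 1)/(-5 + 11))*(-5 + 2) = (1/6)*(-3) = ((⅙)*1)*(-3) = (⅙)*(-3) = -½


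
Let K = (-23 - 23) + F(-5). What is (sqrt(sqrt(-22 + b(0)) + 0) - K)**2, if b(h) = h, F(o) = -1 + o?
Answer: (52 + 22**(1/4)*sqrt(I))**2 ≈ 2863.3 + 163.96*I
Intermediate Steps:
K = -52 (K = (-23 - 23) + (-1 - 5) = -46 - 6 = -52)
(sqrt(sqrt(-22 + b(0)) + 0) - K)**2 = (sqrt(sqrt(-22 + 0) + 0) - 1*(-52))**2 = (sqrt(sqrt(-22) + 0) + 52)**2 = (sqrt(I*sqrt(22) + 0) + 52)**2 = (sqrt(I*sqrt(22)) + 52)**2 = (22**(1/4)*sqrt(I) + 52)**2 = (52 + 22**(1/4)*sqrt(I))**2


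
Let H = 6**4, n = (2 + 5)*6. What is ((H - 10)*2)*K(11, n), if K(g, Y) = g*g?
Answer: 311212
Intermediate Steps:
n = 42 (n = 7*6 = 42)
K(g, Y) = g**2
H = 1296
((H - 10)*2)*K(11, n) = ((1296 - 10)*2)*11**2 = (1286*2)*121 = 2572*121 = 311212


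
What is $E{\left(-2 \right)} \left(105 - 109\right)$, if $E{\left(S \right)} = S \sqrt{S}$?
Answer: $8 i \sqrt{2} \approx 11.314 i$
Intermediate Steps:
$E{\left(S \right)} = S^{\frac{3}{2}}$
$E{\left(-2 \right)} \left(105 - 109\right) = \left(-2\right)^{\frac{3}{2}} \left(105 - 109\right) = - 2 i \sqrt{2} \left(-4\right) = 8 i \sqrt{2}$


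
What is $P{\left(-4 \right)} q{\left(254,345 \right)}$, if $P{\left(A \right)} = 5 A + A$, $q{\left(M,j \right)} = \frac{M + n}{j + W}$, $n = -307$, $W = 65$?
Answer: $\frac{636}{205} \approx 3.1024$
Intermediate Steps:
$q{\left(M,j \right)} = \frac{-307 + M}{65 + j}$ ($q{\left(M,j \right)} = \frac{M - 307}{j + 65} = \frac{-307 + M}{65 + j}$)
$P{\left(A \right)} = 6 A$
$P{\left(-4 \right)} q{\left(254,345 \right)} = 6 \left(-4\right) \frac{-307 + 254}{65 + 345} = - 24 \cdot \frac{1}{410} \left(-53\right) = \left(-24\right) \left(- \frac{53}{410}\right) = \frac{636}{205}$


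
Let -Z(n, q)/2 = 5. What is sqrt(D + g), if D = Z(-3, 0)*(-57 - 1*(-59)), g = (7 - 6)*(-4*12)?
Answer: 2*I*sqrt(17) ≈ 8.2462*I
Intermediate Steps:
Z(n, q) = -10 (Z(n, q) = -2*5 = -10)
g = -48 (g = 1*(-48) = -48)
D = -20 (D = -10*(-57 - 1*(-59)) = -10*(-57 + 59) = -10*2 = -20)
sqrt(D + g) = sqrt(-20 - 48) = sqrt(-68) = 2*I*sqrt(17)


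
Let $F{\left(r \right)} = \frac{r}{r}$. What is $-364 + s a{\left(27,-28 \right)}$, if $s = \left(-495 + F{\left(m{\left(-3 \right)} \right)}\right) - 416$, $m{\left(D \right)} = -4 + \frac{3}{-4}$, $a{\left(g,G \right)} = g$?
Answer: $-24934$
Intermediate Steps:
$m{\left(D \right)} = - \frac{19}{4}$ ($m{\left(D \right)} = -4 + 3 \left(- \frac{1}{4}\right) = -4 - \frac{3}{4} = - \frac{19}{4}$)
$F{\left(r \right)} = 1$
$s = -910$ ($s = \left(-495 + 1\right) - 416 = -494 - 416 = -910$)
$-364 + s a{\left(27,-28 \right)} = -364 - 24570 = -24934$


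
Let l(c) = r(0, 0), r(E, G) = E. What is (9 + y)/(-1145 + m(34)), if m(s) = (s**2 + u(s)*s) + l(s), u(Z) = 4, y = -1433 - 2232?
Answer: -3656/147 ≈ -24.871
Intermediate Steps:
l(c) = 0
y = -3665
m(s) = s**2 + 4*s (m(s) = (s**2 + 4*s) + 0 = s**2 + 4*s)
(9 + y)/(-1145 + m(34)) = (9 - 3665)/(-1145 + 34*(4 + 34)) = -3656/(-1145 + 34*38) = -3656/(-1145 + 1292) = -3656/147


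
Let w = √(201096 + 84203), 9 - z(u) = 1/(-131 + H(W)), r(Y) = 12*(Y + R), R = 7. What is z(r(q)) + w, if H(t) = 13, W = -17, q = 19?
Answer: 1063/118 + √285299 ≈ 543.14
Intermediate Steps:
r(Y) = 84 + 12*Y (r(Y) = 12*(Y + 7) = 12*(7 + Y) = 84 + 12*Y)
z(u) = 1063/118 (z(u) = 9 - 1/(-131 + 13) = 9 - 1/(-118) = 9 - 1*(-1/118) = 9 + 1/118 = 1063/118)
w = √285299 ≈ 534.13
z(r(q)) + w = 1063/118 + √285299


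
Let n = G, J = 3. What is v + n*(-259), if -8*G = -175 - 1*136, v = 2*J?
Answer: -80501/8 ≈ -10063.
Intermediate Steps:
v = 6 (v = 2*3 = 6)
G = 311/8 (G = -(-175 - 1*136)/8 = -(-175 - 136)/8 = -⅛*(-311) = 311/8 ≈ 38.875)
n = 311/8 ≈ 38.875
v + n*(-259) = 6 + (311/8)*(-259) = 6 - 80549/8 = -80501/8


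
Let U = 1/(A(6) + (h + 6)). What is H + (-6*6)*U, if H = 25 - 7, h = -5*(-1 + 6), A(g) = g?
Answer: 270/13 ≈ 20.769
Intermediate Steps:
h = -25 (h = -5*5 = -25)
U = -1/13 (U = 1/(6 + (-25 + 6)) = 1/(6 - 19) = 1/(-13) = -1/13 ≈ -0.076923)
H = 18
H + (-6*6)*U = 18 - 6*6*(-1/13) = 18 - 36*(-1/13) = 18 + 36/13 = 270/13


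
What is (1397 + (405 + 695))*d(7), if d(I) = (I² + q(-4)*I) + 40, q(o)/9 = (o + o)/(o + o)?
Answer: 379544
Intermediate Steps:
q(o) = 9 (q(o) = 9*((o + o)/(o + o)) = 9*((2*o)/((2*o))) = 9*((2*o)*(1/(2*o))) = 9*1 = 9)
d(I) = 40 + I² + 9*I (d(I) = (I² + 9*I) + 40 = 40 + I² + 9*I)
(1397 + (405 + 695))*d(7) = (1397 + (405 + 695))*(40 + 7² + 9*7) = (1397 + 1100)*(40 + 49 + 63) = 2497*152 = 379544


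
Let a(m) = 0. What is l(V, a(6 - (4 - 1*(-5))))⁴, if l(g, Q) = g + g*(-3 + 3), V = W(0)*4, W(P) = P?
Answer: 0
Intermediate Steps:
V = 0 (V = 0*4 = 0)
l(g, Q) = g (l(g, Q) = g + g*0 = g + 0 = g)
l(V, a(6 - (4 - 1*(-5))))⁴ = 0⁴ = 0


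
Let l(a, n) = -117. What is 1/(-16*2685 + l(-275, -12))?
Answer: -1/43077 ≈ -2.3214e-5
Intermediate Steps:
1/(-16*2685 + l(-275, -12)) = 1/(-16*2685 - 117) = 1/(-42960 - 117) = 1/(-43077) = -1/43077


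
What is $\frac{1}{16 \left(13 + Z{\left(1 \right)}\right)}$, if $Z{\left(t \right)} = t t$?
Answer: $\frac{1}{224} \approx 0.0044643$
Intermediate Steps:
$Z{\left(t \right)} = t^{2}$
$\frac{1}{16 \left(13 + Z{\left(1 \right)}\right)} = \frac{1}{16 \left(13 + 1^{2}\right)} = \frac{1}{16 \left(13 + 1\right)} = \frac{1}{16 \cdot 14} = \frac{1}{224}$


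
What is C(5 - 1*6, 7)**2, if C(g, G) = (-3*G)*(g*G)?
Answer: 21609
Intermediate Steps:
C(g, G) = -3*g*G**2 (C(g, G) = (-3*G)*(G*g) = -3*g*G**2)
C(5 - 1*6, 7)**2 = (-3*(5 - 1*6)*7**2)**2 = (-3*(5 - 6)*49)**2 = (-3*(-1)*49)**2 = 147**2 = 21609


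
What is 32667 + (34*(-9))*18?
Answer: 27159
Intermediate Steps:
32667 + (34*(-9))*18 = 32667 - 306*18 = 32667 - 5508 = 27159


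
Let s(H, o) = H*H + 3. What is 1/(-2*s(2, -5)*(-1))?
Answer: 1/14 ≈ 0.071429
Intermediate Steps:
s(H, o) = 3 + H² (s(H, o) = H² + 3 = 3 + H²)
1/(-2*s(2, -5)*(-1)) = 1/(-2*(3 + 2²)*(-1)) = 1/(-2*(3 + 4)*(-1)) = 1/(-2*7*(-1)) = 1/(-14*(-1)) = 1/14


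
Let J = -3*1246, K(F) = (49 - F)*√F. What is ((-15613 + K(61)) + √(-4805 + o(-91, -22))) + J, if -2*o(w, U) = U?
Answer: -19351 - 12*√61 + I*√4794 ≈ -19445.0 + 69.239*I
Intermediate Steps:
o(w, U) = -U/2
K(F) = √F*(49 - F)
J = -3738
((-15613 + K(61)) + √(-4805 + o(-91, -22))) + J = ((-15613 + √61*(49 - 1*61)) + √(-4805 - ½*(-22))) - 3738 = ((-15613 + √61*(49 - 61)) + √(-4805 + 11)) - 3738 = ((-15613 + √61*(-12)) + √(-4794)) - 3738 = ((-15613 - 12*√61) + I*√4794) - 3738 = (-15613 - 12*√61 + I*√4794) - 3738 = -19351 - 12*√61 + I*√4794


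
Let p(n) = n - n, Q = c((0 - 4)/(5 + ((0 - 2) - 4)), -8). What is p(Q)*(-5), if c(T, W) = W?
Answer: 0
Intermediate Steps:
Q = -8
p(n) = 0
p(Q)*(-5) = 0*(-5) = 0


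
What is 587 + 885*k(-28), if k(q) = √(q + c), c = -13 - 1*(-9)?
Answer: 587 + 3540*I*√2 ≈ 587.0 + 5006.3*I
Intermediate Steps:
c = -4 (c = -13 + 9 = -4)
k(q) = √(-4 + q) (k(q) = √(q - 4) = √(-4 + q))
587 + 885*k(-28) = 587 + 885*√(-4 - 28) = 587 + 885*√(-32) = 587 + 885*(4*I*√2) = 587 + 3540*I*√2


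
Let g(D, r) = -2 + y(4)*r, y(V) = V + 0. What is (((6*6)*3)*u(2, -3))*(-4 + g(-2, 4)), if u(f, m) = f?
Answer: 2160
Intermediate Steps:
y(V) = V
g(D, r) = -2 + 4*r
(((6*6)*3)*u(2, -3))*(-4 + g(-2, 4)) = (((6*6)*3)*2)*(-4 + (-2 + 4*4)) = ((36*3)*2)*(-4 + (-2 + 16)) = (108*2)*(-4 + 14) = 216*10 = 2160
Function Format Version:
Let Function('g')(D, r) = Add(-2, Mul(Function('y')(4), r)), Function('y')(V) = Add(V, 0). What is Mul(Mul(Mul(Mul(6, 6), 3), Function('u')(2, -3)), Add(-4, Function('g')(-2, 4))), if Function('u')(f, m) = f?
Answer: 2160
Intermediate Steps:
Function('y')(V) = V
Function('g')(D, r) = Add(-2, Mul(4, r))
Mul(Mul(Mul(Mul(6, 6), 3), Function('u')(2, -3)), Add(-4, Function('g')(-2, 4))) = Mul(Mul(Mul(Mul(6, 6), 3), 2), Add(-4, Add(-2, Mul(4, 4)))) = Mul(Mul(Mul(36, 3), 2), Add(-4, Add(-2, 16))) = Mul(Mul(108, 2), Add(-4, 14)) = Mul(216, 10) = 2160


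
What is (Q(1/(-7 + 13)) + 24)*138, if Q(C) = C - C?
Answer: 3312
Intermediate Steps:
Q(C) = 0
(Q(1/(-7 + 13)) + 24)*138 = (0 + 24)*138 = 24*138 = 3312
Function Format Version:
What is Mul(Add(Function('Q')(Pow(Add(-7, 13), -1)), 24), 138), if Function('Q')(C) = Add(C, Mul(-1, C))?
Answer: 3312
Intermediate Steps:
Function('Q')(C) = 0
Mul(Add(Function('Q')(Pow(Add(-7, 13), -1)), 24), 138) = Mul(Add(0, 24), 138) = Mul(24, 138) = 3312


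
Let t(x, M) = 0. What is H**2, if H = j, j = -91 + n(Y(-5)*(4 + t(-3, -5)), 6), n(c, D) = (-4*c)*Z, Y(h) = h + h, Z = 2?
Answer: 52441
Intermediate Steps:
Y(h) = 2*h
n(c, D) = -8*c (n(c, D) = -4*c*2 = -8*c)
j = 229 (j = -91 - 8*2*(-5)*(4 + 0) = -91 - (-80)*4 = -91 - 8*(-40) = -91 + 320 = 229)
H = 229
H**2 = 229**2 = 52441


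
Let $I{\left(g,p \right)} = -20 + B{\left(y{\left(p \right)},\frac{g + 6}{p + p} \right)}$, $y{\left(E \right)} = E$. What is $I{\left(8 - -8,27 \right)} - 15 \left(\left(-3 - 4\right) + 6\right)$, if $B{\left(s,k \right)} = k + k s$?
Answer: $\frac{173}{27} \approx 6.4074$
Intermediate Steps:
$I{\left(g,p \right)} = -20 + \frac{\left(1 + p\right) \left(6 + g\right)}{2 p}$ ($I{\left(g,p \right)} = -20 + \frac{g + 6}{p + p} \left(1 + p\right) = -20 + \frac{6 + g}{2 p} \left(1 + p\right) = -20 + \frac{\left(1 + p\right) \left(6 + g\right)}{2 p}$)
$I{\left(8 - -8,27 \right)} - 15 \left(\left(-3 - 4\right) + 6\right) = \frac{\left(-40\right) 27 + \left(1 + 27\right) \left(6 + \left(8 - -8\right)\right)}{2 \cdot 27} - 15 \left(\left(-3 - 4\right) + 6\right) = \frac{1}{2} \cdot \frac{1}{27} \left(-1080 + 28 \left(6 + \left(8 + 8\right)\right)\right) - 15 \left(\left(-3 - 4\right) + 6\right) = \frac{1}{2} \cdot \frac{1}{27} \left(-1080 + 28 \left(6 + 16\right)\right) - 15 \left(-7 + 6\right) = \frac{1}{2} \cdot \frac{1}{27} \left(-1080 + 28 \cdot 22\right) - -15 = \frac{1}{2} \cdot \frac{1}{27} \left(-1080 + 616\right) + 15 = \frac{1}{2} \cdot \frac{1}{27} \left(-464\right) + 15 = - \frac{232}{27} + 15 = \frac{173}{27}$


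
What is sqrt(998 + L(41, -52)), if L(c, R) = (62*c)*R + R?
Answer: 3*I*sqrt(14582) ≈ 362.27*I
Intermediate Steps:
L(c, R) = R + 62*R*c (L(c, R) = 62*R*c + R = R + 62*R*c)
sqrt(998 + L(41, -52)) = sqrt(998 - 52*(1 + 62*41)) = sqrt(998 - 52*(1 + 2542)) = sqrt(998 - 52*2543) = sqrt(998 - 132236) = sqrt(-131238) = 3*I*sqrt(14582)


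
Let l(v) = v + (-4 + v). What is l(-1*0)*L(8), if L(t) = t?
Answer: -32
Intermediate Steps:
l(v) = -4 + 2*v
l(-1*0)*L(8) = (-4 + 2*(-1*0))*8 = (-4 + 2*0)*8 = (-4 + 0)*8 = -4*8 = -32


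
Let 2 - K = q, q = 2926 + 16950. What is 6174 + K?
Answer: -13700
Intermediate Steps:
q = 19876
K = -19874 (K = 2 - 1*19876 = 2 - 19876 = -19874)
6174 + K = 6174 - 19874 = -13700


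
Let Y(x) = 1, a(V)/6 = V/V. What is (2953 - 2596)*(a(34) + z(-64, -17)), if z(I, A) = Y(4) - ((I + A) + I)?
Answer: 54264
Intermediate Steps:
a(V) = 6 (a(V) = 6*(V/V) = 6*1 = 6)
z(I, A) = 1 - A - 2*I (z(I, A) = 1 - ((I + A) + I) = 1 - ((A + I) + I) = 1 - (A + 2*I) = 1 + (-A - 2*I) = 1 - A - 2*I)
(2953 - 2596)*(a(34) + z(-64, -17)) = (2953 - 2596)*(6 + (1 - 1*(-17) - 2*(-64))) = 357*(6 + (1 + 17 + 128)) = 357*(6 + 146) = 357*152 = 54264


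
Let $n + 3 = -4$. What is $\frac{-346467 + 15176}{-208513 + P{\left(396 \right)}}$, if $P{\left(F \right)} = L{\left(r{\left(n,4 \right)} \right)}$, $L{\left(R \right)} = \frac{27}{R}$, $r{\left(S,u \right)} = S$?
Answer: $\frac{2319037}{1459618} \approx 1.5888$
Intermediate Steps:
$n = -7$ ($n = -3 - 4 = -7$)
$P{\left(F \right)} = - \frac{27}{7}$ ($P{\left(F \right)} = \frac{27}{-7} = 27 \left(- \frac{1}{7}\right) = - \frac{27}{7}$)
$\frac{-346467 + 15176}{-208513 + P{\left(396 \right)}} = \frac{-346467 + 15176}{-208513 - \frac{27}{7}} = - \frac{331291}{- \frac{1459618}{7}} = \left(-331291\right) \left(- \frac{7}{1459618}\right) = \frac{2319037}{1459618}$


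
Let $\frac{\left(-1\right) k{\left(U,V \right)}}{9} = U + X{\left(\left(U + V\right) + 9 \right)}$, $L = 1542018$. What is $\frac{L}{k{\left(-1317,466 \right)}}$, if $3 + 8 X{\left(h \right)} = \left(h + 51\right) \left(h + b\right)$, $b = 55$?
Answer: $- \frac{2056024}{917967} \approx -2.2398$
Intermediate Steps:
$X{\left(h \right)} = - \frac{3}{8} + \frac{\left(51 + h\right) \left(55 + h\right)}{8}$ ($X{\left(h \right)} = - \frac{3}{8} + \frac{\left(h + 51\right) \left(h + 55\right)}{8} = - \frac{3}{8} + \frac{\left(51 + h\right) \left(55 + h\right)}{8}$)
$k{\left(U,V \right)} = - \frac{8451}{2} - \frac{513 U}{4} - \frac{477 V}{4} - \frac{9 \left(9 + U + V\right)^{2}}{8}$ ($k{\left(U,V \right)} = - 9 \left(U + \left(\frac{1401}{4} + \frac{\left(\left(U + V\right) + 9\right)^{2}}{8} + \frac{53 \left(\left(U + V\right) + 9\right)}{4}\right)\right) = - 9 \left(U + \left(\frac{1401}{4} + \frac{\left(9 + U + V\right)^{2}}{8} + \frac{53 \left(9 + U + V\right)}{4}\right)\right) = - 9 \left(U + \left(\frac{1401}{4} + \frac{\left(9 + U + V\right)^{2}}{8} + \left(\frac{477}{4} + \frac{53 U}{4} + \frac{53 V}{4}\right)\right)\right) = - 9 \left(U + \left(\frac{939}{2} + \frac{\left(9 + U + V\right)^{2}}{8} + \frac{53 U}{4} + \frac{53 V}{4}\right)\right) = - 9 \left(\frac{939}{2} + \frac{\left(9 + U + V\right)^{2}}{8} + \frac{53 V}{4} + \frac{57 U}{4}\right) = - \frac{8451}{2} - \frac{513 U}{4} - \frac{477 V}{4} - \frac{9 \left(9 + U + V\right)^{2}}{8}$)
$\frac{L}{k{\left(-1317,466 \right)}} = \frac{1542018}{- \frac{8451}{2} - - \frac{675621}{4} - \frac{111141}{2} - \frac{9 \left(9 - 1317 + 466\right)^{2}}{8}} = \frac{1542018}{- \frac{8451}{2} + \frac{675621}{4} - \frac{111141}{2} - \frac{9 \left(-842\right)^{2}}{8}} = \frac{1542018}{- \frac{8451}{2} + \frac{675621}{4} - \frac{111141}{2} - \frac{1595169}{2}} = \frac{1542018}{- \frac{2753901}{4}} = 1542018 \left(- \frac{4}{2753901}\right) = - \frac{2056024}{917967}$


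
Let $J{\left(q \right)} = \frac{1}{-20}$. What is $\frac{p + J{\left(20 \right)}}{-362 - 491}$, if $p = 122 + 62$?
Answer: $- \frac{3679}{17060} \approx -0.21565$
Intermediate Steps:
$p = 184$
$J{\left(q \right)} = - \frac{1}{20}$
$\frac{p + J{\left(20 \right)}}{-362 - 491} = \frac{184 - \frac{1}{20}}{-362 - 491} = \frac{3679}{20 \left(-853\right)} = \frac{3679}{20} \left(- \frac{1}{853}\right) = - \frac{3679}{17060}$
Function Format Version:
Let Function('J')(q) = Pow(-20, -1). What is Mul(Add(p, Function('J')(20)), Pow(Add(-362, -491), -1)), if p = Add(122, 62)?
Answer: Rational(-3679, 17060) ≈ -0.21565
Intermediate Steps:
p = 184
Function('J')(q) = Rational(-1, 20)
Mul(Add(p, Function('J')(20)), Pow(Add(-362, -491), -1)) = Mul(Add(184, Rational(-1, 20)), Pow(Add(-362, -491), -1)) = Mul(Rational(3679, 20), Pow(-853, -1)) = Mul(Rational(3679, 20), Rational(-1, 853)) = Rational(-3679, 17060)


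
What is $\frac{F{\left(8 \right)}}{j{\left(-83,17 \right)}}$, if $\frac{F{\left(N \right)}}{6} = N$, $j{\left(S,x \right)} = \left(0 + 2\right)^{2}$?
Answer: $12$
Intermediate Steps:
$j{\left(S,x \right)} = 4$ ($j{\left(S,x \right)} = 2^{2} = 4$)
$F{\left(N \right)} = 6 N$
$\frac{F{\left(8 \right)}}{j{\left(-83,17 \right)}} = \frac{6 \cdot 8}{4} = 48 \cdot \frac{1}{4} = 12$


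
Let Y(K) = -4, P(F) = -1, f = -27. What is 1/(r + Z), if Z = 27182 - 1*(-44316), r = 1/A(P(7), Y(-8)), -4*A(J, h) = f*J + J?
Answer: 13/929472 ≈ 1.3986e-5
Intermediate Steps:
A(J, h) = 13*J/2 (A(J, h) = -(-27*J + J)/4 = -(-13)*J/2 = 13*J/2)
r = -2/13 (r = 1/((13/2)*(-1)) = 1/(-13/2) = -2/13 ≈ -0.15385)
Z = 71498 (Z = 27182 + 44316 = 71498)
1/(r + Z) = 1/(-2/13 + 71498) = 1/(929472/13) = 13/929472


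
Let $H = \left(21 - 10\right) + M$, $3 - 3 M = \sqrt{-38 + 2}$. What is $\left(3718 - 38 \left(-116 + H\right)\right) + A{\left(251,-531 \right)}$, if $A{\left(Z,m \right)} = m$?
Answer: $7139 + 76 i \approx 7139.0 + 76.0 i$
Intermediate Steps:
$M = 1 - 2 i$ ($M = 1 - \frac{\sqrt{-38 + 2}}{3} = 1 - \frac{\sqrt{-36}}{3} = 1 - \frac{6 i}{3} = 1 - 2 i \approx 1.0 - 2.0 i$)
$H = 12 - 2 i$ ($H = \left(21 - 10\right) + \left(1 - 2 i\right) = 11 + \left(1 - 2 i\right) = 12 - 2 i \approx 12.0 - 2.0 i$)
$\left(3718 - 38 \left(-116 + H\right)\right) + A{\left(251,-531 \right)} = \left(3718 - 38 \left(-116 + \left(12 - 2 i\right)\right)\right) - 531 = \left(3718 - 38 \left(-104 - 2 i\right)\right) - 531 = \left(3718 + \left(3952 + 76 i\right)\right) - 531 = \left(7670 + 76 i\right) - 531 = 7139 + 76 i$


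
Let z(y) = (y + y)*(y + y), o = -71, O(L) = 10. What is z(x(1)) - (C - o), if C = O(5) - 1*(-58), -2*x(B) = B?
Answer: -138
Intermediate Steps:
x(B) = -B/2
C = 68 (C = 10 - 1*(-58) = 10 + 58 = 68)
z(y) = 4*y² (z(y) = (2*y)*(2*y) = 4*y²)
z(x(1)) - (C - o) = 4*(-½*1)² - (68 - 1*(-71)) = 4*(-½)² - (68 + 71) = 4*(¼) - 1*139 = 1 - 139 = -138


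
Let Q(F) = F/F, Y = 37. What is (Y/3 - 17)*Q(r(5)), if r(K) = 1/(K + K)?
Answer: -14/3 ≈ -4.6667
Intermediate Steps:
r(K) = 1/(2*K)
Q(F) = 1
(Y/3 - 17)*Q(r(5)) = (37/3 - 17)*1 = -14/3*1 = -14/3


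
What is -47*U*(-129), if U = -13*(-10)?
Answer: 788190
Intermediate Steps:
U = 130
-47*U*(-129) = -47*130*(-129) = -6110*(-129) = 788190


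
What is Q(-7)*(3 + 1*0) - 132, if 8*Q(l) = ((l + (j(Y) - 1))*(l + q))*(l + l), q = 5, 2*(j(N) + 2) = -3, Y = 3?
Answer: -1011/4 ≈ -252.75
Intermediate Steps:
j(N) = -7/2 (j(N) = -2 + (½)*(-3) = -2 - 3/2 = -7/2)
Q(l) = l*(5 + l)*(-9/2 + l)/4 (Q(l) = (((l + (-7/2 - 1))*(l + 5))*(l + l))/8 = (((l - 9/2)*(5 + l))*(2*l))/8 = (((-9/2 + l)*(5 + l))*(2*l))/8 = (((5 + l)*(-9/2 + l))*(2*l))/8 = (2*l*(5 + l)*(-9/2 + l))/8 = l*(5 + l)*(-9/2 + l)/4)
Q(-7)*(3 + 1*0) - 132 = ((⅛)*(-7)*(-45 - 7 + 2*(-7)²))*(3 + 1*0) - 132 = ((⅛)*(-7)*(-45 - 7 + 2*49))*(3 + 0) - 132 = ((⅛)*(-7)*(-45 - 7 + 98))*3 - 132 = ((⅛)*(-7)*46)*3 - 132 = -161/4*3 - 132 = -483/4 - 132 = -1011/4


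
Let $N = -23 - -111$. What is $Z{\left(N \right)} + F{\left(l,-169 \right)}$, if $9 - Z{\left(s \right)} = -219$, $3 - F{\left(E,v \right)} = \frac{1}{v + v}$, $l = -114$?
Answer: $\frac{78079}{338} \approx 231.0$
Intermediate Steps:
$F{\left(E,v \right)} = 3 - \frac{1}{2 v}$ ($F{\left(E,v \right)} = 3 - \frac{1}{v + v} = 3 - \frac{1}{2 v}$)
$N = 88$ ($N = -23 + 111 = 88$)
$Z{\left(s \right)} = 228$ ($Z{\left(s \right)} = 9 - -219 = 9 + 219 = 228$)
$Z{\left(N \right)} + F{\left(l,-169 \right)} = 228 + \left(3 - \frac{1}{2 \left(-169\right)}\right) = 228 + \left(3 - - \frac{1}{338}\right) = 228 + \left(3 + \frac{1}{338}\right) = 228 + \frac{1015}{338} = \frac{78079}{338}$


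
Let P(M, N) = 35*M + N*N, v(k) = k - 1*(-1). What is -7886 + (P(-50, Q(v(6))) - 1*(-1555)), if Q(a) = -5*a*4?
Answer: 11519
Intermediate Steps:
v(k) = 1 + k (v(k) = k + 1 = 1 + k)
Q(a) = -20*a
P(M, N) = N² + 35*M (P(M, N) = 35*M + N² = N² + 35*M)
-7886 + (P(-50, Q(v(6))) - 1*(-1555)) = -7886 + (((-20*(1 + 6))² + 35*(-50)) - 1*(-1555)) = -7886 + (((-20*7)² - 1750) + 1555) = -7886 + (((-140)² - 1750) + 1555) = -7886 + ((19600 - 1750) + 1555) = -7886 + (17850 + 1555) = -7886 + 19405 = 11519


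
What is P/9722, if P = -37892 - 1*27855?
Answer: -65747/9722 ≈ -6.7627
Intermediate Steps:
P = -65747 (P = -37892 - 27855 = -65747)
P/9722 = -65747/9722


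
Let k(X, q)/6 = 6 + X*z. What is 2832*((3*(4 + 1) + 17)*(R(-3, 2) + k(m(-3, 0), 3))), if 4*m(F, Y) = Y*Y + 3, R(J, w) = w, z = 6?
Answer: 5890560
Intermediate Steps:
m(F, Y) = ¾ + Y²/4 (m(F, Y) = (Y*Y + 3)/4 = (Y² + 3)/4 = (3 + Y²)/4 = ¾ + Y²/4)
k(X, q) = 36 + 36*X (k(X, q) = 6*(6 + X*6) = 6*(6 + 6*X) = 36 + 36*X)
2832*((3*(4 + 1) + 17)*(R(-3, 2) + k(m(-3, 0), 3))) = 2832*((3*(4 + 1) + 17)*(2 + (36 + 36*(¾ + (¼)*0²)))) = 2832*((3*5 + 17)*(2 + (36 + 36*(¾ + (¼)*0)))) = 2832*((15 + 17)*(2 + (36 + 36*(¾ + 0)))) = 2832*(32*(2 + (36 + 36*(¾)))) = 2832*(32*(2 + (36 + 27))) = 2832*(32*(2 + 63)) = 2832*(32*65) = 2832*2080 = 5890560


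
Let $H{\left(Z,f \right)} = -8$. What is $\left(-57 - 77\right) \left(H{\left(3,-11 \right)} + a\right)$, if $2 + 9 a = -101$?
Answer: $\frac{23450}{9} \approx 2605.6$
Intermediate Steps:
$a = - \frac{103}{9}$ ($a = - \frac{2}{9} + \frac{1}{9} \left(-101\right) = - \frac{2}{9} - \frac{101}{9} = - \frac{103}{9} \approx -11.444$)
$\left(-57 - 77\right) \left(H{\left(3,-11 \right)} + a\right) = \left(-57 - 77\right) \left(-8 - \frac{103}{9}\right) = \left(-57 - 77\right) \left(- \frac{175}{9}\right) = \left(-134\right) \left(- \frac{175}{9}\right) = \frac{23450}{9}$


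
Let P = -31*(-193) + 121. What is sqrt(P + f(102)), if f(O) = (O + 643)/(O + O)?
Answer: sqrt(63544011)/102 ≈ 78.151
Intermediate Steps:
P = 6104 (P = 5983 + 121 = 6104)
f(O) = (643 + O)/(2*O) (f(O) = (643 + O)/((2*O)) = (643 + O)*(1/(2*O)) = (643 + O)/(2*O))
sqrt(P + f(102)) = sqrt(6104 + (1/2)*(643 + 102)/102) = sqrt(6104 + (1/2)*(1/102)*745) = sqrt(6104 + 745/204) = sqrt(1245961/204) = sqrt(63544011)/102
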